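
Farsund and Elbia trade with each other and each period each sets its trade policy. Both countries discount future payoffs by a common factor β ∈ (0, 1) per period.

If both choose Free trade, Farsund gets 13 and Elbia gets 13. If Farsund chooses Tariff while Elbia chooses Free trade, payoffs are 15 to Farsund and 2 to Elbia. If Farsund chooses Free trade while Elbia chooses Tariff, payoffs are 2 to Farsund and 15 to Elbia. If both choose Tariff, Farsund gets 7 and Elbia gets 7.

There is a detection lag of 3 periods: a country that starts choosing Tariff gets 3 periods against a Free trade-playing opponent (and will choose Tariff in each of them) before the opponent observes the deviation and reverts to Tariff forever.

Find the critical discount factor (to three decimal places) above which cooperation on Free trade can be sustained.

Deviating for the 3 undetected periods gains 15−13 = 2 per period over cooperation, then loses 13−7 = 6 per period forever once punishment starts.
Gain: 2(1 + β + … + β^2); loss: 6·β^3/(1−β).
No profitable deviation ⇔ 2(1−β^3) ≤ 6·β^3, i.e. β^3 ≥ 2/(2+6) = 1/4.
Hence β ≥ (1/4)^(1/3) ≈ 0.630.

0.630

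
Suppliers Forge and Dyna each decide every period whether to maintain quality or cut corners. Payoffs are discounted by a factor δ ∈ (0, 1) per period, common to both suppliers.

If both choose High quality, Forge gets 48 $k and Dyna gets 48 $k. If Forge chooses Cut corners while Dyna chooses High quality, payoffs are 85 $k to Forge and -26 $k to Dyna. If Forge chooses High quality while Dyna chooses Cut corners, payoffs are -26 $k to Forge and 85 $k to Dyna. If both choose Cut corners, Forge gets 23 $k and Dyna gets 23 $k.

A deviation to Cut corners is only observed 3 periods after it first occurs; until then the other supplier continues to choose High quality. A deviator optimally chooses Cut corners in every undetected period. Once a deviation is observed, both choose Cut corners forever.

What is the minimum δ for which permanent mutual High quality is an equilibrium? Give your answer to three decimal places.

A deviator earns 85 for 3 periods, then 23 forever; cooperating earns 48 forever. Multiplying the IC by (1−δ):
48 ≥ 85(1−δ^3) + 23δ^3, so 62·δ^3 ≥ 37 and δ^3 ≥ 37/62.
δ ≥ (37/62)^(1/3) ≈ 0.842.

0.842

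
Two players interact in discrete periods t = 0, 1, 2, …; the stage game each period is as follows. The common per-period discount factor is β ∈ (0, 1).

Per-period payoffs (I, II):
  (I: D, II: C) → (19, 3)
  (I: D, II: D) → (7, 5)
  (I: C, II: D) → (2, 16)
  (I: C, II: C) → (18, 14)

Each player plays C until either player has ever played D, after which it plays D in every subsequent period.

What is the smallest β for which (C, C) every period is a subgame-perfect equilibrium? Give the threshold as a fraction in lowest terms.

2/11

I's threshold: (19−18)/(19−7) = 1/12.
II's threshold: (16−14)/(16−5) = 2/11.
1/12 < 2/11, so II binds and β* = 2/11.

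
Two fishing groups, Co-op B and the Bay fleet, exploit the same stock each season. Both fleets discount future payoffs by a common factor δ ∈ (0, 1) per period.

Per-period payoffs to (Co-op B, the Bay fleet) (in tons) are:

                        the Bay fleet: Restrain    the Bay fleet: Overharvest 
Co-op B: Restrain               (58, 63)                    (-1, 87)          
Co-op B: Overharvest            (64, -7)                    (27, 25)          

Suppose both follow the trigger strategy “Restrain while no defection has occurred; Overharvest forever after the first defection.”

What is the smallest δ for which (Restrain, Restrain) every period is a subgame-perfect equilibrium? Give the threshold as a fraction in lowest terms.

12/31

For Co-op B: deviation gain 64−58 = 6, per-period punishment loss 58−27 = 31. IC gives δ ≥ 6/37.
For the Bay fleet: gain 24, loss 38 per period, so δ ≥ 24/62 = 12/31.
The tighter constraint is the Bay fleet's, so cooperation needs δ ≥ 12/31.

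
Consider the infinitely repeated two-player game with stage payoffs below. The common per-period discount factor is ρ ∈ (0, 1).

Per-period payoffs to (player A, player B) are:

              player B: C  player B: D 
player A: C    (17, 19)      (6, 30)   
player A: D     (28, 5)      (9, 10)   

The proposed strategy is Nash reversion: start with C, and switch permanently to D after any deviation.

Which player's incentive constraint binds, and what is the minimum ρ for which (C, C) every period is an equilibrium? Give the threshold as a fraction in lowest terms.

For player A: deviation gain 28−17 = 11, per-period punishment loss 17−9 = 8. IC gives ρ ≥ 11/19.
For player B: gain 11, loss 9 per period, so ρ ≥ 11/20.
The tighter constraint is player A's, so cooperation needs ρ ≥ 11/19.

player A; ρ ≥ 11/19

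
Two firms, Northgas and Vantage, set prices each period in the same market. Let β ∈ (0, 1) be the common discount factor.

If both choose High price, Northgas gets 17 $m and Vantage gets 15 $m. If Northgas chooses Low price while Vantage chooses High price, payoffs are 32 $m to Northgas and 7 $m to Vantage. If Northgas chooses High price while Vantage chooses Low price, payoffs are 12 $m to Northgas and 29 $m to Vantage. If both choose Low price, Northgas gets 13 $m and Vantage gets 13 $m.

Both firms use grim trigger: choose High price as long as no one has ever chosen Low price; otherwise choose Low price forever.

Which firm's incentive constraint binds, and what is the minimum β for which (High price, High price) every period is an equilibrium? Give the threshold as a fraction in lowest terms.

Northgas: cooperation gives 17 each period; deviation gives 32 once then 13 forever.
  17/(1−β) ≥ 32 + 13β/(1−β) ⇒ β ≥ 15/19.
Vantage: cooperation gives 15 each period; deviation gives 29 once then 13 forever.
  β ≥ 14/16 = 7/8.
Both must hold, so the binding constraint is Vantage's: β ≥ 7/8.

Vantage; β ≥ 7/8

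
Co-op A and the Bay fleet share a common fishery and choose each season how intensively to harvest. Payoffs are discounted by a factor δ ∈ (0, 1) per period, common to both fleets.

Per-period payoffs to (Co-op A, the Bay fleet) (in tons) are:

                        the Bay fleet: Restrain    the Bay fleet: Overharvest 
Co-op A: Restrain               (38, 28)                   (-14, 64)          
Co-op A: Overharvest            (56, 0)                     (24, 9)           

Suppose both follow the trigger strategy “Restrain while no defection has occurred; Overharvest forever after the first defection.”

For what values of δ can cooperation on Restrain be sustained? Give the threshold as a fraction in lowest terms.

36/55

Co-op A's threshold: (56−38)/(56−24) = 9/16.
the Bay fleet's threshold: (64−28)/(64−9) = 36/55.
9/16 < 36/55, so the Bay fleet binds and δ* = 36/55.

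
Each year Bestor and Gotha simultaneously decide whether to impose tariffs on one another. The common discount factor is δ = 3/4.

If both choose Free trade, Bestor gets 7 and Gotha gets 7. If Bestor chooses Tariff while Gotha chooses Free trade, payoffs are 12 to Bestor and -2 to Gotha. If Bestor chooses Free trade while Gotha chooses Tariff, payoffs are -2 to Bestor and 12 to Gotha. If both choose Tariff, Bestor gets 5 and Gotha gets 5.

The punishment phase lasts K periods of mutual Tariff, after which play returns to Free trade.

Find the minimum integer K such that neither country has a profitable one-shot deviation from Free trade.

7

IC: δ(1−δ^K)/(1−δ) ≥ (12−7)/(7−5) = 5/2.
With δ = 3/4: need 1 − δ^K ≥ 5/2·(1−3/4)/(3/4), i.e. δ^K ≤ 0.1667.
Since (3/4)^6 = 0.1780 and (3/4)^7 = 0.1335, the smallest such K is 7.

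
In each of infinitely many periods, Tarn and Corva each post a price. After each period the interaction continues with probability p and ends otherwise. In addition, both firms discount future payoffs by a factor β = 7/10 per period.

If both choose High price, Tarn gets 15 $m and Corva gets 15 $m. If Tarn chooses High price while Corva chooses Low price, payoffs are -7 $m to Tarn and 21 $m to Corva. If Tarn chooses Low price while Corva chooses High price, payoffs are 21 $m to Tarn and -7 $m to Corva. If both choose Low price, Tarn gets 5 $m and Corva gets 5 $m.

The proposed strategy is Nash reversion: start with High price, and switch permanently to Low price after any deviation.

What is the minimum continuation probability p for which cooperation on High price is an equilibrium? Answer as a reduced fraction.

15/28

With continuation probability p and discount β, the effective per-period discount factor is βp.
Grim-trigger IC: βp ≥ (21−15)/(21−5) = 3/8.
So p ≥ (3/8)/(7/10) = 15/28.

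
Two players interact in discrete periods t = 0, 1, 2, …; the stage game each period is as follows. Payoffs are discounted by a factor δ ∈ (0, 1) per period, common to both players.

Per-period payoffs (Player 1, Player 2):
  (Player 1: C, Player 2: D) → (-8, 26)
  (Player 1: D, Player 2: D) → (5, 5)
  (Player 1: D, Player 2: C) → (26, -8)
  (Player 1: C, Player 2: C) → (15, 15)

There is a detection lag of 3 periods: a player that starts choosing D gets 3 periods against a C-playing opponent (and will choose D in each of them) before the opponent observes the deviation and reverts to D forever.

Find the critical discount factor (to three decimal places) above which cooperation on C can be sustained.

Deviating for the 3 undetected periods gains 26−15 = 11 per period over cooperation, then loses 15−5 = 10 per period forever once punishment starts.
Gain: 11(1 + δ + … + δ^2); loss: 10·δ^3/(1−δ).
No profitable deviation ⇔ 11(1−δ^3) ≤ 10·δ^3, i.e. δ^3 ≥ 11/(11+10) = 11/21.
Hence δ ≥ (11/21)^(1/3) ≈ 0.806.

0.806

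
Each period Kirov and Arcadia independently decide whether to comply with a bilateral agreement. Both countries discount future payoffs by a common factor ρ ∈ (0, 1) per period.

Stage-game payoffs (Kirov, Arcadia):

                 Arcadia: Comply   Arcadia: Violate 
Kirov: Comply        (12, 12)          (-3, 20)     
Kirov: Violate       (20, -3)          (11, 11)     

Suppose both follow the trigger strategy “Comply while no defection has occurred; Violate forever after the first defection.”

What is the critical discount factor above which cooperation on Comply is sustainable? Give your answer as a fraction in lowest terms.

One-period gain from deviating is 20 − 12 = 8. The loss is 12 − 11 = 1 in every subsequent period, with present value 1·ρ/(1−ρ).
Deviation is unprofitable when 1·ρ/(1−ρ) ≥ 8, i.e. ρ/(1−ρ) ≥ 8.
Equivalently ρ ≥ 8/(8+1) = 8/9.

8/9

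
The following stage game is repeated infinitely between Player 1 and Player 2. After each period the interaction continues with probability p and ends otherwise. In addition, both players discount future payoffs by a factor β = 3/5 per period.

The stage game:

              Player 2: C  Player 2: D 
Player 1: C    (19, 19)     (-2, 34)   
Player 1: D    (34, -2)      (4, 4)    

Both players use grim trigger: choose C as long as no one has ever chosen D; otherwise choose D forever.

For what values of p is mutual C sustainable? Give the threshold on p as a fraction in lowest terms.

5/6

With continuation probability p and discount β, the effective per-period discount factor is βp.
Grim-trigger IC: βp ≥ (34−19)/(34−4) = 1/2.
So p ≥ (1/2)/(3/5) = 5/6.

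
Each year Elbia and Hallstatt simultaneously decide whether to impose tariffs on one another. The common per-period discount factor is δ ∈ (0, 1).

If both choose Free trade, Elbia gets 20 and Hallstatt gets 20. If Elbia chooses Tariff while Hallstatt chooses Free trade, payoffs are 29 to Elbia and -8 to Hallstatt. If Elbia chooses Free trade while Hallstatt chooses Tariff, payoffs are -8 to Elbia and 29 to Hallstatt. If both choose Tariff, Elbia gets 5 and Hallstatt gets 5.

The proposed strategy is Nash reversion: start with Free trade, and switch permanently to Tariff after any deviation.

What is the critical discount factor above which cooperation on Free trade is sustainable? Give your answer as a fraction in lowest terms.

20/(1−δ) ≥ 29 + 5δ/(1−δ)
20 ≥ 29 − 24δ
δ ≥ 9/24 = 3/8.

3/8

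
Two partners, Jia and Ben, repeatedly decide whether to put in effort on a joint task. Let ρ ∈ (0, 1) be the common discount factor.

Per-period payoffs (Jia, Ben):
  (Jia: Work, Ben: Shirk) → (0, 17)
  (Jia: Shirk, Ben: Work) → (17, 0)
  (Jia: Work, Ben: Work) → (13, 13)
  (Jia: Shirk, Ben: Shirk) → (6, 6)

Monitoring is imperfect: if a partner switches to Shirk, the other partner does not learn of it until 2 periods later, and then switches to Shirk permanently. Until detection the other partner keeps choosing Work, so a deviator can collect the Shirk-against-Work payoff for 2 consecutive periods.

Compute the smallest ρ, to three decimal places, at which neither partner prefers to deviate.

0.603

Deviating for the 2 undetected periods gains 17−13 = 4 per period over cooperation, then loses 13−6 = 7 per period forever once punishment starts.
Gain: 4(1 + ρ + … + ρ^1); loss: 7·ρ^2/(1−ρ).
No profitable deviation ⇔ 4(1−ρ^2) ≤ 7·ρ^2, i.e. ρ^2 ≥ 4/(4+7) = 4/11.
Hence ρ ≥ (4/11)^(1/2) ≈ 0.603.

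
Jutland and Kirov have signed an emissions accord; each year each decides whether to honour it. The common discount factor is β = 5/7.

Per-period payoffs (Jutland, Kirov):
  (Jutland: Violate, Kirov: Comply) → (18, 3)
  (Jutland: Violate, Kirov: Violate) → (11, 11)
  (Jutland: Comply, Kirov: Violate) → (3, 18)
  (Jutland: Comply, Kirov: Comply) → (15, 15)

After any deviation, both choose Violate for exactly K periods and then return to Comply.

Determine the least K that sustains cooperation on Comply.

IC: β(1−β^K)/(1−β) ≥ (18−15)/(15−11) = 3/4.
With β = 5/7: need 1 − β^K ≥ 3/4·(1−5/7)/(5/7), i.e. β^K ≤ 0.7000.
Since (5/7)^1 = 0.7143 and (5/7)^2 = 0.5102, the smallest such K is 2.

2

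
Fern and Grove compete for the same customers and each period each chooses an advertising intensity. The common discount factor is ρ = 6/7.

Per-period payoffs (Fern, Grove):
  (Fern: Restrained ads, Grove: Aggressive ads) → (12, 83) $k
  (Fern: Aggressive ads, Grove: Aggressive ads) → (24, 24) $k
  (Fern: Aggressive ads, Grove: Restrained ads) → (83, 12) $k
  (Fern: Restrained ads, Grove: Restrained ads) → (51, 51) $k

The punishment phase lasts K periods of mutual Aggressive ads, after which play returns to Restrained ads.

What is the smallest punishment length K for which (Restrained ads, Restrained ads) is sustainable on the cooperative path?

2

IC: ρ(1−ρ^K)/(1−ρ) ≥ (83−51)/(51−24) = 32/27.
With ρ = 6/7: need 1 − ρ^K ≥ 32/27·(1−6/7)/(6/7), i.e. ρ^K ≤ 0.8025.
Since (6/7)^1 = 0.8571 and (6/7)^2 = 0.7347, the smallest such K is 2.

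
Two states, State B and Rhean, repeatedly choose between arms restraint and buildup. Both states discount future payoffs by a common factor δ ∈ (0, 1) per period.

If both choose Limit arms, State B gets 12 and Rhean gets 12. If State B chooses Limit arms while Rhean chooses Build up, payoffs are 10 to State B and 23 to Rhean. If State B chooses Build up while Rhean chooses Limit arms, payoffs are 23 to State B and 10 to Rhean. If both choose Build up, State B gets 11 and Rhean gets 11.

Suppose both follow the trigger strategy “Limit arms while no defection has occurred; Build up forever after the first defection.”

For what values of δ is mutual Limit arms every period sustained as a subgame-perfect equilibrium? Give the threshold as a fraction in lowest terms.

One-period gain from deviating is 23 − 12 = 11. The loss is 12 − 11 = 1 in every subsequent period, with present value 1·δ/(1−δ).
Deviation is unprofitable when 1·δ/(1−δ) ≥ 11, i.e. δ/(1−δ) ≥ 11.
Equivalently δ ≥ 11/(11+1) = 11/12.

11/12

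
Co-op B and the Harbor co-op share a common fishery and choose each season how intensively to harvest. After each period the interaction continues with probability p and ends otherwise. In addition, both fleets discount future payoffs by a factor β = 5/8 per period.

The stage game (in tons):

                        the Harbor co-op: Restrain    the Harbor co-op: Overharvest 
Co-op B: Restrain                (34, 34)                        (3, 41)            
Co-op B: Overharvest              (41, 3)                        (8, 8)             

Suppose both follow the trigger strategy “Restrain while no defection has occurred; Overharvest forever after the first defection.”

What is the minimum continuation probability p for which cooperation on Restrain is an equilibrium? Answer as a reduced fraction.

Expected continuation weight on next period's payoff is β·p = 5/8·p, which plays the role of the discount factor.
Cooperation requires 5/8·p ≥ (41−34)/(41−8) = 7/33, hence p ≥ 56/165.

56/165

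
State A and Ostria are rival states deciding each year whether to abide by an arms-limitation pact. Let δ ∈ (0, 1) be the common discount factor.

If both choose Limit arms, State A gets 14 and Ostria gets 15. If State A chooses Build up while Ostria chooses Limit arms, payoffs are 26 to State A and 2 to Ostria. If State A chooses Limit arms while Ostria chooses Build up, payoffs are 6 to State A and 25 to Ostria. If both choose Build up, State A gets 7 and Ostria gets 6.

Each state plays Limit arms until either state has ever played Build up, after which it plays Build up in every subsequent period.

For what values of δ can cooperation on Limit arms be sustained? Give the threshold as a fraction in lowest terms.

State A: cooperation gives 14 each period; deviation gives 26 once then 7 forever.
  14/(1−δ) ≥ 26 + 7δ/(1−δ) ⇒ δ ≥ 12/19.
Ostria: cooperation gives 15 each period; deviation gives 25 once then 6 forever.
  δ ≥ 10/19.
Both must hold, so the binding constraint is State A's: δ ≥ 12/19.

12/19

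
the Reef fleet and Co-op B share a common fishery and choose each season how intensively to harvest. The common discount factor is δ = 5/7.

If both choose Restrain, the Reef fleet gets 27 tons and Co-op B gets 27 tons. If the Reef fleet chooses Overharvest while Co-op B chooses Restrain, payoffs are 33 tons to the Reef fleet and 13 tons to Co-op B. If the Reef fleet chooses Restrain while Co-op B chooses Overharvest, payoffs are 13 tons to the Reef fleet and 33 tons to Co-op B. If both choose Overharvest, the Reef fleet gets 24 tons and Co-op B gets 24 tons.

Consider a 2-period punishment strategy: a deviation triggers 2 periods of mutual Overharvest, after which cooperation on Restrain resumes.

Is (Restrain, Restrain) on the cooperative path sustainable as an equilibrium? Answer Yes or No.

No

Comparing payoff streams over the 3 periods until play realigns: cooperate → 27(1+δ+…+δ^2); deviate → 33 + 24(δ+…+δ^2).
Cooperation is sustained iff (27−24)(δ+…+δ^2) ≥ 33−27.
δ+…+δ^2 = 5/7·(1−(5/7)^2)/(1−5/7) = 1.2245, and (33−27)/(27−24) = 2.0000.
1.2245 < 2.0000, so cooperation is not sustainable.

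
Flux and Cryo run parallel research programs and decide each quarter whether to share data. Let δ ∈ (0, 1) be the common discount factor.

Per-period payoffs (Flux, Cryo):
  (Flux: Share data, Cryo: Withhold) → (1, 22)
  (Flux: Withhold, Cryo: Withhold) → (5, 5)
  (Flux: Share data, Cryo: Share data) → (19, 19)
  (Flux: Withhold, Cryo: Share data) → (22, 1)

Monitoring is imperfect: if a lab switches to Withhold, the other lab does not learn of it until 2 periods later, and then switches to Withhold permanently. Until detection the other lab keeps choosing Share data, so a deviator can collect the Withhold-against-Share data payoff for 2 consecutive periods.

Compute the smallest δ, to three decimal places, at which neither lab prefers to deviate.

0.420

The best deviation is to choose Withhold for all 2 undetected periods, earning 22 each, then 5 forever once detected.
Deviation value: 22(1−δ^2)/(1−δ) + 5δ^2/(1−δ); cooperation value: 19/(1−δ).
IC: 19 ≥ 22(1−δ^2) + 5δ^2 = 22 − 17δ^2.
So δ^2 ≥ 3/17, giving δ ≥ (3/17)^(1/2) ≈ 0.420.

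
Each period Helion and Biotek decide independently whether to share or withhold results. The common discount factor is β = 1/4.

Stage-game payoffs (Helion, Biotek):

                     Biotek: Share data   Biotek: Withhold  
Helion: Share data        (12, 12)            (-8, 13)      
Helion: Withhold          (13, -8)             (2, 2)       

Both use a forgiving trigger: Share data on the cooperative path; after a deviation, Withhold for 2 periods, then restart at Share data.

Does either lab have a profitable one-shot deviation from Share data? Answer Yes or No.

No

Comparing payoff streams over the 3 periods until play realigns: cooperate → 12(1+β+…+β^2); deviate → 13 + 2(β+…+β^2).
Cooperation is sustained iff (12−2)(β+…+β^2) ≥ 13−12.
β+…+β^2 = 1/4·(1−(1/4)^2)/(1−1/4) = 0.3125, and (13−12)/(12−2) = 0.1000.
0.3125 ≥ 0.1000, so cooperation is sustainable.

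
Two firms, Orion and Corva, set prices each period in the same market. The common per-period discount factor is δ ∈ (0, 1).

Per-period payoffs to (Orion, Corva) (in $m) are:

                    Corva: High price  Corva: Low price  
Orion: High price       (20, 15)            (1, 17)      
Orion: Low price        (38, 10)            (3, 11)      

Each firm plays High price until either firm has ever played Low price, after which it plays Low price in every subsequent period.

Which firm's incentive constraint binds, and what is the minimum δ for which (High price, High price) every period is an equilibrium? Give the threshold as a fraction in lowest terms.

Orion's threshold: (38−20)/(38−3) = 18/35.
Corva's threshold: (17−15)/(17−11) = 1/3.
18/35 > 1/3, so Orion binds and δ* = 18/35.

Orion; δ ≥ 18/35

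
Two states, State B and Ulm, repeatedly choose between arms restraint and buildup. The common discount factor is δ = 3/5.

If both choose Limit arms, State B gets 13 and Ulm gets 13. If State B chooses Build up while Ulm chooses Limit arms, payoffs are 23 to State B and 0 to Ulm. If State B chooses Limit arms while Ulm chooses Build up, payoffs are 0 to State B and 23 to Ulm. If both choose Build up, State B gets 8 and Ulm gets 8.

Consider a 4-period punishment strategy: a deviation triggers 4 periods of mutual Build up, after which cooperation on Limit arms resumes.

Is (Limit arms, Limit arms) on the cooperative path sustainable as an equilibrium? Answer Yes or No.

A one-shot deviation gives 23 now, then 8 for 4 periods, then back to 13.
Gain from deviating: (23−13) today; loss: (13−8) in each of the next 4 periods.
No-deviation condition: (13−8)(δ+…+δ^4) ≥ 23−13, i.e. δ+…+δ^4 ≥ 2.
At δ = 3/5: δ+…+δ^4 = 1.3056 < 2.0000.
So cooperation is not sustainable.

No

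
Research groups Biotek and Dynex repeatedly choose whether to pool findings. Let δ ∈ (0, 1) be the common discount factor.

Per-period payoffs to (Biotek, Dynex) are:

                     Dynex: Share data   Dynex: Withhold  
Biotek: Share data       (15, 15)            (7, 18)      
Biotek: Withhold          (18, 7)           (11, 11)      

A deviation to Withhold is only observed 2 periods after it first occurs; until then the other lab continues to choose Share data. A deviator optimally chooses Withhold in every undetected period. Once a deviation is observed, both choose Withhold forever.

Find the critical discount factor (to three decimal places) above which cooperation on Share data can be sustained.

0.655

A deviator earns 18 for 2 periods, then 11 forever; cooperating earns 15 forever. Multiplying the IC by (1−δ):
15 ≥ 18(1−δ^2) + 11δ^2, so 7·δ^2 ≥ 3 and δ^2 ≥ 3/7.
δ ≥ (3/7)^(1/2) ≈ 0.655.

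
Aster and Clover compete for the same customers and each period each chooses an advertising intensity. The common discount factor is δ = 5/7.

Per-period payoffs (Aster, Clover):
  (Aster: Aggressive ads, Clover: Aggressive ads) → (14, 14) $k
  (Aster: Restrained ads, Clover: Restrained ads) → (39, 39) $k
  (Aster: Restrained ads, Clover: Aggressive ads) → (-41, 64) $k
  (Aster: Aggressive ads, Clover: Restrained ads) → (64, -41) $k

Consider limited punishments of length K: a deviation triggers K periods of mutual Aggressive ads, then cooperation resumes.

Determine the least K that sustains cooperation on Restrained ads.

2

Need Σ_{k=1}^{K} δ^k ≥ (64−39)/(39−14) = 1.0000 at δ = 5/7.
At K = 1 the sum is 0.7143 < 1.0000; at K = 2 it is 1.2245 ≥ 1.0000.
So the minimum punishment length is K = 2.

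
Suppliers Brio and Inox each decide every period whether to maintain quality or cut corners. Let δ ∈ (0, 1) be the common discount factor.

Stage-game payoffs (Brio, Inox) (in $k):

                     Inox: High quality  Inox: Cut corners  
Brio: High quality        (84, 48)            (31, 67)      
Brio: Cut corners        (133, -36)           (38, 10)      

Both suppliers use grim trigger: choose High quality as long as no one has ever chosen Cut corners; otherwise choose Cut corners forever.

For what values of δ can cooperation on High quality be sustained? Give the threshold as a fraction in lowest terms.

49/95

For Brio: deviation gain 133−84 = 49, per-period punishment loss 84−38 = 46. IC gives δ ≥ 49/95.
For Inox: gain 19, loss 38 per period, so δ ≥ 19/57 = 1/3.
The tighter constraint is Brio's, so cooperation needs δ ≥ 49/95.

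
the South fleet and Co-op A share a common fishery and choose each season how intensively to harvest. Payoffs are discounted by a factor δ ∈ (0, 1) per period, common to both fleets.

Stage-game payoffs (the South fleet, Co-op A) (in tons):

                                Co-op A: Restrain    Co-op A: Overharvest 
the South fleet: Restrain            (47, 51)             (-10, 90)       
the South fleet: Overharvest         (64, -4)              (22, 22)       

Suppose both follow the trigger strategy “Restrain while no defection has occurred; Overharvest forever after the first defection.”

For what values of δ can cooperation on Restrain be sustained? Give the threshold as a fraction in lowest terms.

For the South fleet: deviation gain 64−47 = 17, per-period punishment loss 47−22 = 25. IC gives δ ≥ 17/42.
For Co-op A: gain 39, loss 29 per period, so δ ≥ 39/68.
The tighter constraint is Co-op A's, so cooperation needs δ ≥ 39/68.

39/68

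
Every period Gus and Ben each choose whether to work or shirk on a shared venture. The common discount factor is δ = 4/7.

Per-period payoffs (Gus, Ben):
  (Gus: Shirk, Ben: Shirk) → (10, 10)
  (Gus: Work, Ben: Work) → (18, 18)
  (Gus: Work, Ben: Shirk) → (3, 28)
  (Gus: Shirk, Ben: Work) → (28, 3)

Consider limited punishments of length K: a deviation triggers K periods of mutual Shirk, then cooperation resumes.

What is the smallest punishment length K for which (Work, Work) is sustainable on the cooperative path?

5

IC: δ(1−δ^K)/(1−δ) ≥ (28−18)/(18−10) = 5/4.
With δ = 4/7: need 1 − δ^K ≥ 5/4·(1−4/7)/(4/7), i.e. δ^K ≤ 0.0625.
Since (4/7)^4 = 0.1066 and (4/7)^5 = 0.0609, the smallest such K is 5.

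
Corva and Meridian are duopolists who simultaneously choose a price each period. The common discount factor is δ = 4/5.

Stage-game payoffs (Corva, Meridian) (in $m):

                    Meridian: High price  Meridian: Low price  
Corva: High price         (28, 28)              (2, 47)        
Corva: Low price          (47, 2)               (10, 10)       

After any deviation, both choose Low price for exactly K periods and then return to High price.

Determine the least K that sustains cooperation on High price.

2

No profitable deviation requires (28−10)(δ+…+δ^K) ≥ 47−28, i.e. δ+…+δ^K ≥ 19/18 ≈ 1.0556.
With δ = 4/5, the partial sums are K=1: 0.8000, K=2: 1.4400.
K = 2 is the first length at which the sum reaches 1.0556.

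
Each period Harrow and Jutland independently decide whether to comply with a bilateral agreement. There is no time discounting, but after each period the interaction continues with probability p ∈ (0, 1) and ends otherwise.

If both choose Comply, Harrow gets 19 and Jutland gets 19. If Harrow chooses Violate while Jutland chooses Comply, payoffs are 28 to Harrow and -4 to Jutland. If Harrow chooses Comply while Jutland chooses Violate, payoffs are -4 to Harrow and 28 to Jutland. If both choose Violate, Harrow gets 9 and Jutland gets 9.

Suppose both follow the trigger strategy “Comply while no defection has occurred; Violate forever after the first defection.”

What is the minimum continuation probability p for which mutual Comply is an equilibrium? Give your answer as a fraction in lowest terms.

9/19

With no time discounting, the continuation probability p plays the role of the discount factor.
Grim-trigger IC: 19/(1−p) ≥ 28 + 9p/(1−p) ⇒ p ≥ (28−19)/(28−9) = 9/19.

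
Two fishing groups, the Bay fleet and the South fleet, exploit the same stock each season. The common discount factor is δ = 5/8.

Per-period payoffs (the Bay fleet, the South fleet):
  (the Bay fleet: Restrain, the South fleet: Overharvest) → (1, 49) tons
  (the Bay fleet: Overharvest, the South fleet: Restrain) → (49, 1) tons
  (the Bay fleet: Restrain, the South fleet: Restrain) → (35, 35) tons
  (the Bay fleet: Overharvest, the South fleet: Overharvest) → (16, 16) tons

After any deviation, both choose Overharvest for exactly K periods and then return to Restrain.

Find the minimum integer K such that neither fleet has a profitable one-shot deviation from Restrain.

2

No profitable deviation requires (35−16)(δ+…+δ^K) ≥ 49−35, i.e. δ+…+δ^K ≥ 14/19 ≈ 0.7368.
With δ = 5/8, the partial sums are K=1: 0.6250, K=2: 1.0156.
K = 2 is the first length at which the sum reaches 0.7368.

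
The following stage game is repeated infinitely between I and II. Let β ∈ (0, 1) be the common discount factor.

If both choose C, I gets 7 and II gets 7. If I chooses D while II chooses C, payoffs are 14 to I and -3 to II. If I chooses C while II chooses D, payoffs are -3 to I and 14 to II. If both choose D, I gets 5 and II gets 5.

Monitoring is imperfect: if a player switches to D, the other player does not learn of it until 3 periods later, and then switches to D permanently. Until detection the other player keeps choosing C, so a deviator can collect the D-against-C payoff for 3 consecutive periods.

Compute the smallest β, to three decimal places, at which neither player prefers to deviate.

Deviating for the 3 undetected periods gains 14−7 = 7 per period over cooperation, then loses 7−5 = 2 per period forever once punishment starts.
Gain: 7(1 + β + … + β^2); loss: 2·β^3/(1−β).
No profitable deviation ⇔ 7(1−β^3) ≤ 2·β^3, i.e. β^3 ≥ 7/(7+2) = 7/9.
Hence β ≥ (7/9)^(1/3) ≈ 0.920.

0.920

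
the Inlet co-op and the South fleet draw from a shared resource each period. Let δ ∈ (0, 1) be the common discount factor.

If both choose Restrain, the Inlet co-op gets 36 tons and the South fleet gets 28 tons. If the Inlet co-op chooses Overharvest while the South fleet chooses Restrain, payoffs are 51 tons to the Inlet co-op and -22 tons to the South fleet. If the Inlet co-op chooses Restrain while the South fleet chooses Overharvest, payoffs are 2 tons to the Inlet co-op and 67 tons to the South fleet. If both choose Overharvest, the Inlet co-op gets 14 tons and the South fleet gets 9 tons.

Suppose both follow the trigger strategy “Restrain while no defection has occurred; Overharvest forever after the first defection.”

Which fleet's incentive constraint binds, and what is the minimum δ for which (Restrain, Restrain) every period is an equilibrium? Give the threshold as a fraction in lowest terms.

the South fleet; δ ≥ 39/58

For the Inlet co-op: deviation gain 51−36 = 15, per-period punishment loss 36−14 = 22. IC gives δ ≥ 15/37.
For the South fleet: gain 39, loss 19 per period, so δ ≥ 39/58.
The tighter constraint is the South fleet's, so cooperation needs δ ≥ 39/58.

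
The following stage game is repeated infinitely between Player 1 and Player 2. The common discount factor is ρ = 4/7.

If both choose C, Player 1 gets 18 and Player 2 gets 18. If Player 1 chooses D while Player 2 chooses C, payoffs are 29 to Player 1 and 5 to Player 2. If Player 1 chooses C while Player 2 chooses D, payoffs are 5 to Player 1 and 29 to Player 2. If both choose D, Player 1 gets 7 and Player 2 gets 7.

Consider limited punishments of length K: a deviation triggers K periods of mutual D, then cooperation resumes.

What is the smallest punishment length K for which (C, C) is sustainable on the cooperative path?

IC: ρ(1−ρ^K)/(1−ρ) ≥ (29−18)/(18−7) = 1.
With ρ = 4/7: need 1 − ρ^K ≥ 1·(1−4/7)/(4/7), i.e. ρ^K ≤ 0.2500.
Since (4/7)^2 = 0.3265 and (4/7)^3 = 0.1866, the smallest such K is 3.

3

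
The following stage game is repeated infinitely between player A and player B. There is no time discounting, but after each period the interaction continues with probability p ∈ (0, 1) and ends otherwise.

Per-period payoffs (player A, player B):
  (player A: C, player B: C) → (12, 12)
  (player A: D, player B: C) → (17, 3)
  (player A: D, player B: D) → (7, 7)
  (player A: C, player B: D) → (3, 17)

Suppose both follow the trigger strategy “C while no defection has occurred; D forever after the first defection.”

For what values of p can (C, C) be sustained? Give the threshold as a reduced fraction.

With no time discounting, the continuation probability p plays the role of the discount factor.
Grim-trigger IC: 12/(1−p) ≥ 17 + 7p/(1−p) ⇒ p ≥ (17−12)/(17−7) = 1/2.

1/2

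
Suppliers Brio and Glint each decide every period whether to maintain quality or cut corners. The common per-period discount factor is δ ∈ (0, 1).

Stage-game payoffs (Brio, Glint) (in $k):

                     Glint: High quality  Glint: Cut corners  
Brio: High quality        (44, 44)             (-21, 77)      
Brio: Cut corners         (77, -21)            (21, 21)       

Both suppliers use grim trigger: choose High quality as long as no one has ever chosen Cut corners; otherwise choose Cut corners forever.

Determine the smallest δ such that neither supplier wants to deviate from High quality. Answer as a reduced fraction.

33/56

Under grim trigger the critical discount factor is (T−C)/(T−P) with T = 77, C = 44, P = 21.
δ* = (77−44)/(77−21) = 33/56.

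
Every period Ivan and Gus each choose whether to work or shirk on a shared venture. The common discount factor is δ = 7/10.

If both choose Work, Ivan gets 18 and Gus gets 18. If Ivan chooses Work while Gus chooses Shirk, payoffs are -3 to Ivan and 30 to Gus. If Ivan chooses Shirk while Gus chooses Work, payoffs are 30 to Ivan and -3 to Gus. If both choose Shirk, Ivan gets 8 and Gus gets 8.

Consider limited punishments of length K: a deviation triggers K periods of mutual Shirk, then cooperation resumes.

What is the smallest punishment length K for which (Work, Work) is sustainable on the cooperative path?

No profitable deviation requires (18−8)(δ+…+δ^K) ≥ 30−18, i.e. δ+…+δ^K ≥ 6/5 ≈ 1.2000.
With δ = 7/10, the partial sums are K=1: 0.7000, K=2: 1.1900, K=3: 1.5330.
K = 3 is the first length at which the sum reaches 1.2000.

3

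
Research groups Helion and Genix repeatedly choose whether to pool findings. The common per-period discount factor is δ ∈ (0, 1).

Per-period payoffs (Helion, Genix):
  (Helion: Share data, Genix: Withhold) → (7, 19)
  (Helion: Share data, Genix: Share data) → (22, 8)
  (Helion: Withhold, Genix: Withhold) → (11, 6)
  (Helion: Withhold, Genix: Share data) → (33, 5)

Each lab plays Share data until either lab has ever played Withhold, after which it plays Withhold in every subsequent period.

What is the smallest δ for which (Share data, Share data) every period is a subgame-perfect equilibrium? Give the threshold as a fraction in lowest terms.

Helion's threshold: (33−22)/(33−11) = 1/2.
Genix's threshold: (19−8)/(19−6) = 11/13.
1/2 < 11/13, so Genix binds and δ* = 11/13.

11/13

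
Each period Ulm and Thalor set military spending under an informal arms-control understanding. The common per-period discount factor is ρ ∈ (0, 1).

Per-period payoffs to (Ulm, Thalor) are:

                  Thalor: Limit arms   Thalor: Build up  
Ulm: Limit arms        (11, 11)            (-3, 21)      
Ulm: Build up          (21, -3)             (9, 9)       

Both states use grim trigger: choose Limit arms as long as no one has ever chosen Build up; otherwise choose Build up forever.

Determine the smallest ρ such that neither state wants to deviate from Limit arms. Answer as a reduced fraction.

11/(1−ρ) ≥ 21 + 9ρ/(1−ρ)
11 ≥ 21 − 12ρ
ρ ≥ 10/12 = 5/6.

5/6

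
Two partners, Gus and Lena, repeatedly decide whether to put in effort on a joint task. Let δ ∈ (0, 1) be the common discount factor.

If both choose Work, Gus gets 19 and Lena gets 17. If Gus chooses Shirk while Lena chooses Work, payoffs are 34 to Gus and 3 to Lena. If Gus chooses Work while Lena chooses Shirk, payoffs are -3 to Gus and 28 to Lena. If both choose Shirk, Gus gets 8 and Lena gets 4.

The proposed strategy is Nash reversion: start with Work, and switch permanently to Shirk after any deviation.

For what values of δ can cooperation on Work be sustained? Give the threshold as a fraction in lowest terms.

Gus's threshold: (34−19)/(34−8) = 15/26.
Lena's threshold: (28−17)/(28−4) = 11/24.
15/26 > 11/24, so Gus binds and δ* = 15/26.

15/26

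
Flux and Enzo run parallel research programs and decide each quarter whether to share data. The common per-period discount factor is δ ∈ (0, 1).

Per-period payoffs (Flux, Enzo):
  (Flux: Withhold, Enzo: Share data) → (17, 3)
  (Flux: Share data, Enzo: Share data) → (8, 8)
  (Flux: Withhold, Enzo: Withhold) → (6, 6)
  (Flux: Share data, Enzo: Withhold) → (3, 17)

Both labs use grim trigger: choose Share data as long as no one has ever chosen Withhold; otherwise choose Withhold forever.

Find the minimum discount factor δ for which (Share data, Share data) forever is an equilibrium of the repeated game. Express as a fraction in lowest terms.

9/11

Under grim trigger the critical discount factor is (T−C)/(T−P) with T = 17, C = 8, P = 6.
δ* = (17−8)/(17−6) = 9/11.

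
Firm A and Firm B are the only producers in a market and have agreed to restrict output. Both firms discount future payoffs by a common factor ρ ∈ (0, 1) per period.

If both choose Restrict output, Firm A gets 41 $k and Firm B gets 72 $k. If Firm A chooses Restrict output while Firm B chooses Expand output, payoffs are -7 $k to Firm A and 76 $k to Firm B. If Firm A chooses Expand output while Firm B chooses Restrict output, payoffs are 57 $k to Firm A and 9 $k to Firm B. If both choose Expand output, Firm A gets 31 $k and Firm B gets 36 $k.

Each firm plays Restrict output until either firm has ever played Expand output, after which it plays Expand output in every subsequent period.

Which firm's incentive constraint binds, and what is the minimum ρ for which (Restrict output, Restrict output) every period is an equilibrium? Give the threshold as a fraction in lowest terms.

Firm A; ρ ≥ 8/13

For Firm A: deviation gain 57−41 = 16, per-period punishment loss 41−31 = 10. IC gives ρ ≥ 16/26 = 8/13.
For Firm B: gain 4, loss 36 per period, so ρ ≥ 4/40 = 1/10.
The tighter constraint is Firm A's, so cooperation needs ρ ≥ 8/13.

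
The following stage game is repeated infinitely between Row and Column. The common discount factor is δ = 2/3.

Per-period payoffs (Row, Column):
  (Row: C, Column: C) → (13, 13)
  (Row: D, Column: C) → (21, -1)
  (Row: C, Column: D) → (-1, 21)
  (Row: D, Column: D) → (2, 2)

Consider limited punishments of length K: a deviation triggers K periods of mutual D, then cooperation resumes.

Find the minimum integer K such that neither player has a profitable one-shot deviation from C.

IC: δ(1−δ^K)/(1−δ) ≥ (21−13)/(13−2) = 8/11.
With δ = 2/3: need 1 − δ^K ≥ 8/11·(1−2/3)/(2/3), i.e. δ^K ≤ 0.6364.
Since (2/3)^1 = 0.6667 and (2/3)^2 = 0.4444, the smallest such K is 2.

2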